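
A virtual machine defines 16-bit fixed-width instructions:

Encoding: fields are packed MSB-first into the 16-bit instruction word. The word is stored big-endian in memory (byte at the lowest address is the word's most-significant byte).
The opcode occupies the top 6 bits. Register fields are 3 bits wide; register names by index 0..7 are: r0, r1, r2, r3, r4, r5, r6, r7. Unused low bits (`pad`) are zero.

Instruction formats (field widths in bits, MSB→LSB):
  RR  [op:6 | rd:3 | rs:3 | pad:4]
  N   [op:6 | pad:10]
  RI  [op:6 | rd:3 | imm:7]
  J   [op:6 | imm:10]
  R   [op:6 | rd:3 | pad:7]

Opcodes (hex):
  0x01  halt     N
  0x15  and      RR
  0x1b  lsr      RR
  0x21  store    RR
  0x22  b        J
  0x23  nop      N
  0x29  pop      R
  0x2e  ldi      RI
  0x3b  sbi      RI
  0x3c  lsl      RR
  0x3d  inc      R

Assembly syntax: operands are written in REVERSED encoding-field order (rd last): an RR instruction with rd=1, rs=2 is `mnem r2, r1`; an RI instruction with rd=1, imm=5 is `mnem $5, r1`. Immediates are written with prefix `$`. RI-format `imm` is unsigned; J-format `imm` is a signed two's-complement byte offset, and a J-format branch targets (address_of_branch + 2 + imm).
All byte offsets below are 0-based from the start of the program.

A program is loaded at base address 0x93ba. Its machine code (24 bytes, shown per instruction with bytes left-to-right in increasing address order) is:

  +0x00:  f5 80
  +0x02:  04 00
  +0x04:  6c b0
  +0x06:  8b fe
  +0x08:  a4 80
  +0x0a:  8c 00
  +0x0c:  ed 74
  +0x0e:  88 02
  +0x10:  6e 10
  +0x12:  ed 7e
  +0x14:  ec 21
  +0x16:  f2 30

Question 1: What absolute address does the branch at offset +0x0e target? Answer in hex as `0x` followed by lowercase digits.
0x93cc

+0x0e: 88 02 ⇒ word 0x8802 (big)
  top 6b → 0x22 → b [J]
  imm@[9:0]=0x2 ⇒ $2
  target = base 0x93ba + off 0x0e + 2 + imm 2 = 0x93cc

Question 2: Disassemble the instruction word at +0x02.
halt

off 0x02: read 04 00 as big → 0x0400
  top 6b → 0x1 → halt [N]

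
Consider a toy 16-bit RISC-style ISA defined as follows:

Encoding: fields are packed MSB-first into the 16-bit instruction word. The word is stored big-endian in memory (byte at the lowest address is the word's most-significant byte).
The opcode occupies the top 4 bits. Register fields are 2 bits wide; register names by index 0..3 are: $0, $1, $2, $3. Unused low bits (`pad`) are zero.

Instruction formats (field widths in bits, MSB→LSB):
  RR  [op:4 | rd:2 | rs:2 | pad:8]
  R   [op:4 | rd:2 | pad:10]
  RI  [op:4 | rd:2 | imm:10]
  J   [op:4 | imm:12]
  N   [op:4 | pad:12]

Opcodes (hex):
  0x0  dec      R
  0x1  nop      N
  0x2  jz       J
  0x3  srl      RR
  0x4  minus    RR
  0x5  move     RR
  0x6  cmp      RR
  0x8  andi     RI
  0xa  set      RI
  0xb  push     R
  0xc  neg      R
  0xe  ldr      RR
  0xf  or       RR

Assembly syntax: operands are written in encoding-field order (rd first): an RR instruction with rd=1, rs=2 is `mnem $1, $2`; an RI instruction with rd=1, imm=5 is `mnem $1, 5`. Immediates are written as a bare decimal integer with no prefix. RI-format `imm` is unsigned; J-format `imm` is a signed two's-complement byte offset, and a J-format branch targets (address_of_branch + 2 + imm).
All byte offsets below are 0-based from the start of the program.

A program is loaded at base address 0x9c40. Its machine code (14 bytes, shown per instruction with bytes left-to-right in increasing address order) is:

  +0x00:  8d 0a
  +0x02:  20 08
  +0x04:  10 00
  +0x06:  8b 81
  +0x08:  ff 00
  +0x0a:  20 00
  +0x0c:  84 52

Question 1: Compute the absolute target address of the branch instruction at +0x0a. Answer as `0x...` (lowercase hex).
0x9c4c

off 0x0a: read 20 00 as big → 0x2000
  op=0x2000>>12=0x2 ⇒ jz (J)
  imm: (w>>0)&0xfff=0x0 → 0
  target = base 0x9c40 + off 0x0a + 2 + imm 0 = 0x9c4c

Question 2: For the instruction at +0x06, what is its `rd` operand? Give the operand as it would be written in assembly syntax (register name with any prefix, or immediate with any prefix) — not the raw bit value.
$2

+0x06: 8b 81 ⇒ word 0x8b81 (big)
  op=0x8b81>>12=0x8 ⇒ andi (RI)
  rd@[11:10]=0x2 ⇒ $2
  imm@[9:0]=0x381 ⇒ 897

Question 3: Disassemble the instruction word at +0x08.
or $3, $3

+0x08: ff 00 ⇒ word 0xff00 (big)
  top 4b → 0xf → or [RR]
  rd: (w>>10)&0x3=0x3 → $3
  rs: (w>>8)&0x3=0x3 → $3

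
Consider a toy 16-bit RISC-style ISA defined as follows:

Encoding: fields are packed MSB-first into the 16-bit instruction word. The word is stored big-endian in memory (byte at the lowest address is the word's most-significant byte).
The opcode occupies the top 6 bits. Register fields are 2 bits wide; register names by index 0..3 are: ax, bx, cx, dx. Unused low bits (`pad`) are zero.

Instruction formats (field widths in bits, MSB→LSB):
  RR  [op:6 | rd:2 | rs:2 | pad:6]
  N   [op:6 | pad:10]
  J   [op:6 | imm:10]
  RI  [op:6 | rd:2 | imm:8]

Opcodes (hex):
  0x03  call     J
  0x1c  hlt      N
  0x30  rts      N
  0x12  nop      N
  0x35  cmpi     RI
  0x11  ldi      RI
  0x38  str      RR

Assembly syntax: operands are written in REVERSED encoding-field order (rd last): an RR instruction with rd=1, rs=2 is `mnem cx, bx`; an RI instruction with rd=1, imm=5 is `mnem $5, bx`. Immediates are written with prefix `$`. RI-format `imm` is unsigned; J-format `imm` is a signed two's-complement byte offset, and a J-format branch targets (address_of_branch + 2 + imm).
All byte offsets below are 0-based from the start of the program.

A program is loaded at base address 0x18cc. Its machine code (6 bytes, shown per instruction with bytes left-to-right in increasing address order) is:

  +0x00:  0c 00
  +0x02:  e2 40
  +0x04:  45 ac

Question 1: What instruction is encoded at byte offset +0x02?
str bx, cx

@+02  big-endian(e2 40) = 0xe240
  op=0xe240>>10=0x38 ⇒ str (RR)
  rd: (w>>8)&0x3=0x2 → cx
  rs: (w>>6)&0x3=0x1 → bx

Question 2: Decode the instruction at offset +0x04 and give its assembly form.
ldi $172, bx

@+04  big-endian(45 ac) = 0x45ac
  top 6b → 0x11 → ldi [RI]
  rd@[9:8]=0x1 ⇒ bx
  imm@[7:0]=0xac ⇒ $172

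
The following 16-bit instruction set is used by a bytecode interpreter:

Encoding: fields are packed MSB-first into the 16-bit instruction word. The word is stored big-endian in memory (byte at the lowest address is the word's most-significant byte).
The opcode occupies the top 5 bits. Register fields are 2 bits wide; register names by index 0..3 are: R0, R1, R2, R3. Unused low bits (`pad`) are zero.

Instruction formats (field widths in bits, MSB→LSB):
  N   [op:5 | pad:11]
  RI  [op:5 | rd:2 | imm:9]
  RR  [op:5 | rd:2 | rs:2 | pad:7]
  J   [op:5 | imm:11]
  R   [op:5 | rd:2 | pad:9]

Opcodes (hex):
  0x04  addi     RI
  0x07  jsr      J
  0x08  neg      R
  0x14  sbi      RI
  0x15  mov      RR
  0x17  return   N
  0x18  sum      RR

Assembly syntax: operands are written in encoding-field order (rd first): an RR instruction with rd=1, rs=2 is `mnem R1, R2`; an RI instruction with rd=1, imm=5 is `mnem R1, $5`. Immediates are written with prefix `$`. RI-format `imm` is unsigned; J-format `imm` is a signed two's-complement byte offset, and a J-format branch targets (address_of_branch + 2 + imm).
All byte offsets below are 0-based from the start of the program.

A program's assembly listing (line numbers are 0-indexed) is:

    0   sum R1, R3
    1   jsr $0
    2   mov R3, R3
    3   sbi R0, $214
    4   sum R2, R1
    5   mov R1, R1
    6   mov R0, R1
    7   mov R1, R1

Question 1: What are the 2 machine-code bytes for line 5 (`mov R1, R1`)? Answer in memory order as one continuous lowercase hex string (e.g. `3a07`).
aa80

5. mov fields op=0x15:5|rd=1:2|rs=1:2|pad=0:7 → word aa80h → aa 80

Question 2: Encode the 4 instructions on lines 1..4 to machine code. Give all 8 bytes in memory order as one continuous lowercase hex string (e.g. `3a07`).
3800af80a0d6c480

1. jsr fields op=0x7:5|imm=0:11 → word 3800h → 38 00
2. mov fields op=0x15:5|rd=3:2|rs=3:2|pad=0:7 → word af80h → af 80
3. sbi fields op=0x14:5|rd=0:2|imm=214:9 → word a0d6h → a0 d6
4. sum fields op=0x18:5|rd=2:2|rs=1:2|pad=0:7 → word c480h → c4 80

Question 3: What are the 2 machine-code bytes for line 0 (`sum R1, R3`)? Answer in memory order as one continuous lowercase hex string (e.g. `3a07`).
c380

line 0 (sum): pack op=0x18:5|rd=1:2|rs=3:2|pad=0:7 = 0xc380; big→ c3 80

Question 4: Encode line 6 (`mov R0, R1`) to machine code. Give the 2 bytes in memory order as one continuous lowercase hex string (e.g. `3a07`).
L6: mov op=0x15:5|rd=0:2|rs=1:2|pad=0:7 ⇒ 0xa880 ⇒ big a8 80

a880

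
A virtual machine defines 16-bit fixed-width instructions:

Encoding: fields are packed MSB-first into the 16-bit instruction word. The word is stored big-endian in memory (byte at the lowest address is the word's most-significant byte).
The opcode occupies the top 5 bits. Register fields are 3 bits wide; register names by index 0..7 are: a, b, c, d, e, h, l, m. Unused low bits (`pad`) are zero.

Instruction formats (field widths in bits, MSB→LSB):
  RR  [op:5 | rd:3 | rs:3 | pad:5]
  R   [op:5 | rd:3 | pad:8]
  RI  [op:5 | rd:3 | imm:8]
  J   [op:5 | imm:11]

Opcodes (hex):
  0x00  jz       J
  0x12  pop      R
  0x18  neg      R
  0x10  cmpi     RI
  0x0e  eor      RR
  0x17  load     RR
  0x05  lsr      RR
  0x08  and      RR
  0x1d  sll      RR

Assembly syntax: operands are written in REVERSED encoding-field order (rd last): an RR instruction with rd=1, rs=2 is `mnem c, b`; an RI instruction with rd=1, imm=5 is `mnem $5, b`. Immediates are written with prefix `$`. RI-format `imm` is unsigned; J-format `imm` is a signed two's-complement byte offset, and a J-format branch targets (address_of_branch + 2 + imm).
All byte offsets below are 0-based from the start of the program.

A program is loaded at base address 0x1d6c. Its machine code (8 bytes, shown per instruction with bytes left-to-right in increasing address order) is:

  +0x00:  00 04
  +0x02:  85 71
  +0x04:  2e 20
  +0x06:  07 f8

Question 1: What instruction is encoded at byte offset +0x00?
+0x00: 00 04 ⇒ word 0x0004 (big)
  opcode bits[15:11]=0x0: jz/J
  imm: (w>>0)&0x7ff=0x4 → $4

jz $4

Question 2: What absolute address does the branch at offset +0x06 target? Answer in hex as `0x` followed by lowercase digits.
0x1d6c

off 0x06: read 07 f8 as big → 0x07f8
  opcode bits[15:11]=0x0: jz/J
  imm@[10:0]=0x7f8 (s11→-8) ⇒ $-8
  target = base 0x1d6c + off 0x06 + 2 + imm -8 = 0x1d6c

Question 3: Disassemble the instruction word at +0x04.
lsr b, l

@+04  big-endian(2e 20) = 0x2e20
  top 5b → 0x5 → lsr [RR]
  rd@[10:8]=0x6 ⇒ l
  rs@[7:5]=0x1 ⇒ b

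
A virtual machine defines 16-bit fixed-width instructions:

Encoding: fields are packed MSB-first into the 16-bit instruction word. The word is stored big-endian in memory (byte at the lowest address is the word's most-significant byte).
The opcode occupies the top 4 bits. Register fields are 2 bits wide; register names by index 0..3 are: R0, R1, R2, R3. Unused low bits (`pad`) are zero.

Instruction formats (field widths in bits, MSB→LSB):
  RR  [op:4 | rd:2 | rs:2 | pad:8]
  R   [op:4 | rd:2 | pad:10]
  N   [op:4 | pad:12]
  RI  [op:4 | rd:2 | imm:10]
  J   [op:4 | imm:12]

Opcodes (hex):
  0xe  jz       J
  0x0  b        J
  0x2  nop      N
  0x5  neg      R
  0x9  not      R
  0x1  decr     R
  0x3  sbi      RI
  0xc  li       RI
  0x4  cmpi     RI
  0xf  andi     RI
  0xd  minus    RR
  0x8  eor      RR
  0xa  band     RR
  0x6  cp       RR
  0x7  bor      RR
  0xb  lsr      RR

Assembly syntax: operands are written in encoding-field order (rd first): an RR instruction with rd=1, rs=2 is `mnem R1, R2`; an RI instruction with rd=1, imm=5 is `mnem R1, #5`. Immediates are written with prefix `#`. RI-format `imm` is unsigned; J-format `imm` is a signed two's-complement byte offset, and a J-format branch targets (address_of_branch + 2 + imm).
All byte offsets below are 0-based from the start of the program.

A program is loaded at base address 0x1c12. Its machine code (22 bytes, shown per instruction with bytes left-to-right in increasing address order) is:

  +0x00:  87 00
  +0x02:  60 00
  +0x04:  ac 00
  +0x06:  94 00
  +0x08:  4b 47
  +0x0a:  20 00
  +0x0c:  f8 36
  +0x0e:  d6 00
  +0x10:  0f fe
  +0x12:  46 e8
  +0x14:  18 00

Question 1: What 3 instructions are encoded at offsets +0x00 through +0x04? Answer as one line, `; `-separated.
[00] 87 00 → 0x8700
  top 4b → 0x8 → eor [RR]
  rd@[11:10]=0x1 ⇒ R1
  rs@[9:8]=0x3 ⇒ R3
[02] 60 00 → 0x6000
  top 4b → 0x6 → cp [RR]
  rd@[11:10]=0x0 ⇒ R0
  rs@[9:8]=0x0 ⇒ R0
[04] ac 00 → 0xac00
  top 4b → 0xa → band [RR]
  rd@[11:10]=0x3 ⇒ R3
  rs@[9:8]=0x0 ⇒ R0

eor R1, R3; cp R0, R0; band R3, R0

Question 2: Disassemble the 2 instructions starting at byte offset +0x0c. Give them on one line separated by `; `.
andi R2, #54; minus R1, R2

@+0c  big-endian(f8 36) = 0xf836
  top 4b → 0xf → andi [RI]
  rd: (w>>10)&0x3=0x2 → R2
  imm: (w>>0)&0x3ff=0x36 → #54
@+0e  big-endian(d6 00) = 0xd600
  top 4b → 0xd → minus [RR]
  rd: (w>>10)&0x3=0x1 → R1
  rs: (w>>8)&0x3=0x2 → R2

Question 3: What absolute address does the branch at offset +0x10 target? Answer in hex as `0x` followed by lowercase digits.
+0x10: 0f fe ⇒ word 0x0ffe (big)
  opcode bits[15:12]=0x0: b/J
  imm: (w>>0)&0xfff=0xffe (s12→-2) → #-2
  target = base 0x1c12 + off 0x10 + 2 + imm -2 = 0x1c22

0x1c22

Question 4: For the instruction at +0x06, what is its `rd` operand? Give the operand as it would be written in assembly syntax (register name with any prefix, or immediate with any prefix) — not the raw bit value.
[06] 94 00 → 0x9400
  top 4b → 0x9 → not [R]
  [11:10] rd=1 = R1

R1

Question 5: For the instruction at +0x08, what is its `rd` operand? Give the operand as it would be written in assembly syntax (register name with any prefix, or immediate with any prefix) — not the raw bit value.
[08] 4b 47 → 0x4b47
  op=0x4b47>>12=0x4 ⇒ cmpi (RI)
  [11:10] rd=2 = R2
  [9:0] imm=839 = #839

R2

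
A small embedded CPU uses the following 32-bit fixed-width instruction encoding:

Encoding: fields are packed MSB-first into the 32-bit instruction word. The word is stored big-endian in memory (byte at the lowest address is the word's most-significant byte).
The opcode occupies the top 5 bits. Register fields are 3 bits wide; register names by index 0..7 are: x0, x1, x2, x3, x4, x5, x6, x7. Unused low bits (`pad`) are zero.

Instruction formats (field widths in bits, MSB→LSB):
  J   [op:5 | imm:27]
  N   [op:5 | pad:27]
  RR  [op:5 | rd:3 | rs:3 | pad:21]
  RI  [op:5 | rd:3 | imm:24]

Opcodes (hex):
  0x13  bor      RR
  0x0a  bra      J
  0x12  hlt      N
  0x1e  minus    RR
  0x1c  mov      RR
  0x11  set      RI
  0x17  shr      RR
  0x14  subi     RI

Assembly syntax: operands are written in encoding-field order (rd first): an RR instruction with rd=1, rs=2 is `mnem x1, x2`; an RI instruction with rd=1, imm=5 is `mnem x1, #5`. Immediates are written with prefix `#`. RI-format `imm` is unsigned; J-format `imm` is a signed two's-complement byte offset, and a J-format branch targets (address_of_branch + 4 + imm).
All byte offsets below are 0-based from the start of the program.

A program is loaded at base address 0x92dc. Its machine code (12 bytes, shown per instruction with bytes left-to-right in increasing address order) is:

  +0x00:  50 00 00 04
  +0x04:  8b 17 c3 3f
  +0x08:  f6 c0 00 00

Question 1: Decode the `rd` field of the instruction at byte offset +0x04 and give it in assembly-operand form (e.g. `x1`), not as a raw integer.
x3

@+04  big-endian(8b 17 c3 3f) = 0x8b17c33f
  opcode bits[31:27]=0x11: set/RI
  rd@[26:24]=0x3 ⇒ x3
  imm@[23:0]=0x17c33f ⇒ #1557311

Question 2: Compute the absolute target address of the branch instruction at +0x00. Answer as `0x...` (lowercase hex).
+0x00: 50 00 00 04 ⇒ word 0x50000004 (big)
  op=0x50000004>>27=0xa ⇒ bra (J)
  [26:0] imm=4 = #4
  target = base 0x92dc + off 0x00 + 4 + imm 4 = 0x92e4

0x92e4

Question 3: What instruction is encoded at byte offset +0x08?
minus x6, x6

off 0x08: read f6 c0 00 00 as big → 0xf6c00000
  top 5b → 0x1e → minus [RR]
  rd@[26:24]=0x6 ⇒ x6
  rs@[23:21]=0x6 ⇒ x6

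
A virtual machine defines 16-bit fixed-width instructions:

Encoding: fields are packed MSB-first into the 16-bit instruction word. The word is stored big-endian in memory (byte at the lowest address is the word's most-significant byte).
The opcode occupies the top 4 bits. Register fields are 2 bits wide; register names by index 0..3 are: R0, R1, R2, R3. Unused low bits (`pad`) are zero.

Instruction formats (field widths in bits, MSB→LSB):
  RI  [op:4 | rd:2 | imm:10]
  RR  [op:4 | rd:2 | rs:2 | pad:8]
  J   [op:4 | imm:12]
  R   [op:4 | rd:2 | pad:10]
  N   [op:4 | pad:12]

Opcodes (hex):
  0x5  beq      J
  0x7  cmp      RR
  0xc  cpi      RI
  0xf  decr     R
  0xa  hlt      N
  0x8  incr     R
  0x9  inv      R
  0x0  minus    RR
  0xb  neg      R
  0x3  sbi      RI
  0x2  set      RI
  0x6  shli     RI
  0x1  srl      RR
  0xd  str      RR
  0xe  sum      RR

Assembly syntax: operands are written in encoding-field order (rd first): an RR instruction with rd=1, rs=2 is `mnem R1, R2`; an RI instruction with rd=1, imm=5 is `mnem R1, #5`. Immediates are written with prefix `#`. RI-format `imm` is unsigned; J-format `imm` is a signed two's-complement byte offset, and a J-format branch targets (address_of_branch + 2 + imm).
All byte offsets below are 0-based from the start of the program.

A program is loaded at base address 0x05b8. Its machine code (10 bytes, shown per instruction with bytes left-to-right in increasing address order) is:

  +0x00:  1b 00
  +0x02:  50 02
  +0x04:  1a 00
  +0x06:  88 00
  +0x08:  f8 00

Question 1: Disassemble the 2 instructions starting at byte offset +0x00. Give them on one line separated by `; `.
off 0x00: read 1b 00 as big → 0x1b00
  op=0x1b00>>12=0x1 ⇒ srl (RR)
  rd: (w>>10)&0x3=0x2 → R2
  rs: (w>>8)&0x3=0x3 → R3
off 0x02: read 50 02 as big → 0x5002
  op=0x5002>>12=0x5 ⇒ beq (J)
  imm: (w>>0)&0xfff=0x2 → #2

srl R2, R3; beq #2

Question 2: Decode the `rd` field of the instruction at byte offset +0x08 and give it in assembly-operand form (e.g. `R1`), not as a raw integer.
R2

@+08  big-endian(f8 00) = 0xf800
  op=0xf800>>12=0xf ⇒ decr (R)
  [11:10] rd=2 = R2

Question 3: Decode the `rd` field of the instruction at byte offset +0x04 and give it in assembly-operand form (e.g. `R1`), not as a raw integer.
+0x04: 1a 00 ⇒ word 0x1a00 (big)
  opcode bits[15:12]=0x1: srl/RR
  rd@[11:10]=0x2 ⇒ R2
  rs@[9:8]=0x2 ⇒ R2

R2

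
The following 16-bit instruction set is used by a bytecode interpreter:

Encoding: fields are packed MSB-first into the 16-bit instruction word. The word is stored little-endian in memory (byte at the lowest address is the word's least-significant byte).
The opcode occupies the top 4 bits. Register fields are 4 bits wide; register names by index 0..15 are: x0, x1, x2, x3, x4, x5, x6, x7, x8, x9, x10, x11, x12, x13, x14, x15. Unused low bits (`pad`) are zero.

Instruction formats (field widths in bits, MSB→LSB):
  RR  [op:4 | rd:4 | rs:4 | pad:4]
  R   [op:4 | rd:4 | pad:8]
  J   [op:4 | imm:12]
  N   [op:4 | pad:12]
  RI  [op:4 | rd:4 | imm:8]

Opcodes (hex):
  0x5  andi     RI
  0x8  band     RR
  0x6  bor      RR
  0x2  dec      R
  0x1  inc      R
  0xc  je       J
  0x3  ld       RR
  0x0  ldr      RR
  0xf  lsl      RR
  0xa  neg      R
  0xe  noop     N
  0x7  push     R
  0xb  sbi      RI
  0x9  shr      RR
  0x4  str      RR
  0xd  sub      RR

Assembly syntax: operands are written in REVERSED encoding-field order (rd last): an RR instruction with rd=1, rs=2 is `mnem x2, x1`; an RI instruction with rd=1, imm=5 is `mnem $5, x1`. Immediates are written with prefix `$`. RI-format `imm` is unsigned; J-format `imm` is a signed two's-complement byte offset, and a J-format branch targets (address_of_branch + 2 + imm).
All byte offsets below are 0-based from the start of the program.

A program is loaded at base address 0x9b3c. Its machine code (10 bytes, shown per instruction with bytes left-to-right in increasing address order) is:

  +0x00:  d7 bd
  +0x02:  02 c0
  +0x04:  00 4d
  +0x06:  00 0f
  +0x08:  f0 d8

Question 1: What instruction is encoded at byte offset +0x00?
sbi $215, x13

@+00  little-endian(d7 bd) = 0xbdd7
  opcode bits[15:12]=0xb: sbi/RI
  rd: (w>>8)&0xf=0xd → x13
  imm: (w>>0)&0xff=0xd7 → $215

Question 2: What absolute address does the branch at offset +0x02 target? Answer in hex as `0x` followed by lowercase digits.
[02] 02 c0 → 0xc002
  opcode bits[15:12]=0xc: je/J
  imm: (w>>0)&0xfff=0x2 → $2
  target = base 0x9b3c + off 0x02 + 2 + imm 2 = 0x9b42

0x9b42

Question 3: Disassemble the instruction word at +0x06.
+0x06: 00 0f ⇒ word 0x0f00 (little)
  top 4b → 0x0 → ldr [RR]
  rd: (w>>8)&0xf=0xf → x15
  rs: (w>>4)&0xf=0x0 → x0

ldr x0, x15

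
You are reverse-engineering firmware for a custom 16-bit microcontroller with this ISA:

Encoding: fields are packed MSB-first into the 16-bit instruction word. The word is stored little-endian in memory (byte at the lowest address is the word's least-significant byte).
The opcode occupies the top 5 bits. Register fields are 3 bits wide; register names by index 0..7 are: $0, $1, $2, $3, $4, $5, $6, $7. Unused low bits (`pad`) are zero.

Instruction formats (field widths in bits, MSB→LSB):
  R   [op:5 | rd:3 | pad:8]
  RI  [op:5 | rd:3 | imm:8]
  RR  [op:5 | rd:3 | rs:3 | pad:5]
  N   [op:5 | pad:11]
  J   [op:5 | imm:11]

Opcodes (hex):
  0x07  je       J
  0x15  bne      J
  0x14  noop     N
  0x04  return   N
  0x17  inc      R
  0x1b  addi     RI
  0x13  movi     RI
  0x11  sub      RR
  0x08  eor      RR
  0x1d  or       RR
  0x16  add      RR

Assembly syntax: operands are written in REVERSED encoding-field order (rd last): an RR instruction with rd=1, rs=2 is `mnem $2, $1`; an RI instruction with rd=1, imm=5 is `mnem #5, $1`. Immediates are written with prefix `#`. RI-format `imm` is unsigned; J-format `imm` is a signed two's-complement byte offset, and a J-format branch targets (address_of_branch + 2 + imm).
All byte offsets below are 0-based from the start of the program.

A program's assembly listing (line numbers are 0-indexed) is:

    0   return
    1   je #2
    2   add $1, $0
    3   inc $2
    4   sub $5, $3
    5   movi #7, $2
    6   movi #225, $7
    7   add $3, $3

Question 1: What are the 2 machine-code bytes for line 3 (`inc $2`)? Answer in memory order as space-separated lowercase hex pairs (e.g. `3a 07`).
3. inc fields op=0x17:5|rd=2:3|pad=0:8 → word ba00h → 00 ba

00 ba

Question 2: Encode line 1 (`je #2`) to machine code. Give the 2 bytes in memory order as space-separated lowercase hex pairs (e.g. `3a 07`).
line 1 (je): pack op=0x7:5|imm=2:11 = 0x3802; little→ 02 38

02 38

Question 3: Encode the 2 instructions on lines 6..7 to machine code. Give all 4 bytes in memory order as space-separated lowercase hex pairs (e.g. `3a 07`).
L6: movi op=0x13:5|rd=7:3|imm=225:8 ⇒ 0x9fe1 ⇒ little e1 9f
L7: add op=0x16:5|rd=3:3|rs=3:3|pad=0:5 ⇒ 0xb360 ⇒ little 60 b3

e1 9f 60 b3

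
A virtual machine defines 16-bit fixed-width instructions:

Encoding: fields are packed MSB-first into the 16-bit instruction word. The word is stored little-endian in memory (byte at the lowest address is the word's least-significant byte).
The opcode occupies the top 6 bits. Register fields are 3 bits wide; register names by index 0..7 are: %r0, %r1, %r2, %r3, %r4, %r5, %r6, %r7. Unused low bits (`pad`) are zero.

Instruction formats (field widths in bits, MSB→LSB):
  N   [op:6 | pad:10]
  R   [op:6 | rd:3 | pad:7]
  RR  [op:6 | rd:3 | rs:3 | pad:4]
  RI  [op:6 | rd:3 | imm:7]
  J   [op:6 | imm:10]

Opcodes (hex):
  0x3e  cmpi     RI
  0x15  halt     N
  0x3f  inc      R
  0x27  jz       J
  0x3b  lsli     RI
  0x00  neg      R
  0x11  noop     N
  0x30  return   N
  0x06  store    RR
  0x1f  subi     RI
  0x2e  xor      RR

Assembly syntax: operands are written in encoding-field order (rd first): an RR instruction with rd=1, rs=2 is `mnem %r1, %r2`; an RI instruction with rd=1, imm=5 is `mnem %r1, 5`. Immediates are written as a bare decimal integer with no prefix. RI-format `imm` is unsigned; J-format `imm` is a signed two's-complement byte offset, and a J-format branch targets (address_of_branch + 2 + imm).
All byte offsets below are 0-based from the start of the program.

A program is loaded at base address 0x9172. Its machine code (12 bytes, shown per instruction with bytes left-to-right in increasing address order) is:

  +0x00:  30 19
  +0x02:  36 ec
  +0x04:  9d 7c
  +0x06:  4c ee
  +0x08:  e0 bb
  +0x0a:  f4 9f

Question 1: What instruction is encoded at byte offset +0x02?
off 0x02: read 36 ec as little → 0xec36
  op=0xec36>>10=0x3b ⇒ lsli (RI)
  rd: (w>>7)&0x7=0x0 → %r0
  imm: (w>>0)&0x7f=0x36 → 54

lsli %r0, 54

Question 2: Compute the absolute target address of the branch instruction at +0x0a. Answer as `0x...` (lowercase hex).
0x9172

off 0x0a: read f4 9f as little → 0x9ff4
  opcode bits[15:10]=0x27: jz/J
  imm@[9:0]=0x3f4 (s10→-12) ⇒ -12
  target = base 0x9172 + off 0x0a + 2 + imm -12 = 0x9172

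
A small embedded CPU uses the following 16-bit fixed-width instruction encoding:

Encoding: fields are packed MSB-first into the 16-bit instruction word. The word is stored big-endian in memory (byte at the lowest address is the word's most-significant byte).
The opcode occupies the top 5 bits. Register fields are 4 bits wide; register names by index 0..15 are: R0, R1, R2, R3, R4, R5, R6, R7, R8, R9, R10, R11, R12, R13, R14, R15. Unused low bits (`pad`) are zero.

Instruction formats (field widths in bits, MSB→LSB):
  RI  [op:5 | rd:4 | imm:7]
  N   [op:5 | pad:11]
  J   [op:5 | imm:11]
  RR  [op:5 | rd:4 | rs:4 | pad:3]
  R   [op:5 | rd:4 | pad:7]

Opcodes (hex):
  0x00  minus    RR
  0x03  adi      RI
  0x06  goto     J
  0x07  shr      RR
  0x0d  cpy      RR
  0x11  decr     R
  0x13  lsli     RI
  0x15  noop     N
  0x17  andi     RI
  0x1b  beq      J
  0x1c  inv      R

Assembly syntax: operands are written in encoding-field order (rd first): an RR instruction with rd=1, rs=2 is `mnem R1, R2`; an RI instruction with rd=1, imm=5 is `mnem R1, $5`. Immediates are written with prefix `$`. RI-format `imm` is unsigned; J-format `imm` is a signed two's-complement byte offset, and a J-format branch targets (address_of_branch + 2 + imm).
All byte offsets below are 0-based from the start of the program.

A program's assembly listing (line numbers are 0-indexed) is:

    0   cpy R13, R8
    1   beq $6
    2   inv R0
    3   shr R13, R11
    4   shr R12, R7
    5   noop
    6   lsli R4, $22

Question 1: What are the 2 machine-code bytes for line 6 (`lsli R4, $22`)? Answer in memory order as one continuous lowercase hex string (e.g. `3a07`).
line 6 (lsli): pack op=0x13:5|rd=4:4|imm=22:7 = 0x9a16; big→ 9a 16

9a16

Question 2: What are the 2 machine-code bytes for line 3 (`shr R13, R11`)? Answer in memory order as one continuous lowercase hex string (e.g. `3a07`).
3ed8

L3: shr op=0x7:5|rd=13:4|rs=11:4|pad=0:3 ⇒ 0x3ed8 ⇒ big 3e d8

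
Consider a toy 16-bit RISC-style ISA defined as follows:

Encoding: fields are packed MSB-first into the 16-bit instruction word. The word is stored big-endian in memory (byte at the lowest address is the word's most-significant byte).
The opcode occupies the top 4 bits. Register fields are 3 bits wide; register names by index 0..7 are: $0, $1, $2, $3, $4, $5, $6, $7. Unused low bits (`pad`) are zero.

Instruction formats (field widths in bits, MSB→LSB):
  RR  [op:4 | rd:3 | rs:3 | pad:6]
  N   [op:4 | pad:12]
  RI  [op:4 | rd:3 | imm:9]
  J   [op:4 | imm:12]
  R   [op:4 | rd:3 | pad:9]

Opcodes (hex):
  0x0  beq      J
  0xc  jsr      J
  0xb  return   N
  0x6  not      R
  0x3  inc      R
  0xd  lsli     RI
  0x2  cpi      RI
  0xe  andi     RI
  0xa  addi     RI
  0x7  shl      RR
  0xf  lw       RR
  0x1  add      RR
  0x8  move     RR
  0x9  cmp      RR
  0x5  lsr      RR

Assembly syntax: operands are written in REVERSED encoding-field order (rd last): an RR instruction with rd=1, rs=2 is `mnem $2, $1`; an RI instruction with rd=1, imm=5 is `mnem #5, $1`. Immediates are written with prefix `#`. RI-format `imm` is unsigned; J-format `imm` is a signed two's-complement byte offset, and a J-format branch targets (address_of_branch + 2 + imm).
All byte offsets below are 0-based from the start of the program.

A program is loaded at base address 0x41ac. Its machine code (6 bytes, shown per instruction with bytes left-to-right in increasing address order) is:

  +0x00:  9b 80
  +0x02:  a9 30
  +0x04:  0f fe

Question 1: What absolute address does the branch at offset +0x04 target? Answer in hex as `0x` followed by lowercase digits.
+0x04: 0f fe ⇒ word 0x0ffe (big)
  op=0x0ffe>>12=0x0 ⇒ beq (J)
  imm@[11:0]=0xffe (s12→-2) ⇒ #-2
  target = base 0x41ac + off 0x04 + 2 + imm -2 = 0x41b0

0x41b0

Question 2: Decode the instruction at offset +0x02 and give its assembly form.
addi #304, $4

+0x02: a9 30 ⇒ word 0xa930 (big)
  top 4b → 0xa → addi [RI]
  rd@[11:9]=0x4 ⇒ $4
  imm@[8:0]=0x130 ⇒ #304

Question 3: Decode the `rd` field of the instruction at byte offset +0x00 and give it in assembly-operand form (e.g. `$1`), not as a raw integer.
$5

off 0x00: read 9b 80 as big → 0x9b80
  op=0x9b80>>12=0x9 ⇒ cmp (RR)
  rd@[11:9]=0x5 ⇒ $5
  rs@[8:6]=0x6 ⇒ $6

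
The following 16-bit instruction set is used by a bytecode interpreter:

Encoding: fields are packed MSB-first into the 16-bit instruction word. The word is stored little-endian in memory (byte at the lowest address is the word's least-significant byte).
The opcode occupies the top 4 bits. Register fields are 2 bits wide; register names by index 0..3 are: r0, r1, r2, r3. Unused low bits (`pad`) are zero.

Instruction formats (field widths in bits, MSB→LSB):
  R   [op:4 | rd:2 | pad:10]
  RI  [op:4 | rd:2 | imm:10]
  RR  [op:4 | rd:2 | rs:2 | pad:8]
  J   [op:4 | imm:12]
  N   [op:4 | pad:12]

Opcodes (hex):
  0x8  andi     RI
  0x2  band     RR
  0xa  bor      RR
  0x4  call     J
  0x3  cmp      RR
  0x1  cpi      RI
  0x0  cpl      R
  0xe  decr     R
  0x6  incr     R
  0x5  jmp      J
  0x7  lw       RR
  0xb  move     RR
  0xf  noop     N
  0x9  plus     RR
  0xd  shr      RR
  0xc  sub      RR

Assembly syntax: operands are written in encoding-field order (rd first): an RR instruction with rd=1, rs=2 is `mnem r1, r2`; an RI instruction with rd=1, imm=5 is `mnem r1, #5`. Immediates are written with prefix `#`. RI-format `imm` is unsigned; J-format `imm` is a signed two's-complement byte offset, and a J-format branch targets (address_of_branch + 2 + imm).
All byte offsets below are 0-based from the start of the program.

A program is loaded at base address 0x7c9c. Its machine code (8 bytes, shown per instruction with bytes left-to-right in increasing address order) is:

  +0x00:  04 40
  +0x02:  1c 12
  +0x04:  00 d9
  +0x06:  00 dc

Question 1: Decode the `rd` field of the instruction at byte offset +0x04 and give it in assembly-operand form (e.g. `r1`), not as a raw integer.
r2

+0x04: 00 d9 ⇒ word 0xd900 (little)
  opcode bits[15:12]=0xd: shr/RR
  rd: (w>>10)&0x3=0x2 → r2
  rs: (w>>8)&0x3=0x1 → r1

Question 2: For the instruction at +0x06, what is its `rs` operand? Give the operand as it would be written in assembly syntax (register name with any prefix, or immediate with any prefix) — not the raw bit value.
@+06  little-endian(00 dc) = 0xdc00
  op=0xdc00>>12=0xd ⇒ shr (RR)
  [11:10] rd=3 = r3
  [9:8] rs=0 = r0

r0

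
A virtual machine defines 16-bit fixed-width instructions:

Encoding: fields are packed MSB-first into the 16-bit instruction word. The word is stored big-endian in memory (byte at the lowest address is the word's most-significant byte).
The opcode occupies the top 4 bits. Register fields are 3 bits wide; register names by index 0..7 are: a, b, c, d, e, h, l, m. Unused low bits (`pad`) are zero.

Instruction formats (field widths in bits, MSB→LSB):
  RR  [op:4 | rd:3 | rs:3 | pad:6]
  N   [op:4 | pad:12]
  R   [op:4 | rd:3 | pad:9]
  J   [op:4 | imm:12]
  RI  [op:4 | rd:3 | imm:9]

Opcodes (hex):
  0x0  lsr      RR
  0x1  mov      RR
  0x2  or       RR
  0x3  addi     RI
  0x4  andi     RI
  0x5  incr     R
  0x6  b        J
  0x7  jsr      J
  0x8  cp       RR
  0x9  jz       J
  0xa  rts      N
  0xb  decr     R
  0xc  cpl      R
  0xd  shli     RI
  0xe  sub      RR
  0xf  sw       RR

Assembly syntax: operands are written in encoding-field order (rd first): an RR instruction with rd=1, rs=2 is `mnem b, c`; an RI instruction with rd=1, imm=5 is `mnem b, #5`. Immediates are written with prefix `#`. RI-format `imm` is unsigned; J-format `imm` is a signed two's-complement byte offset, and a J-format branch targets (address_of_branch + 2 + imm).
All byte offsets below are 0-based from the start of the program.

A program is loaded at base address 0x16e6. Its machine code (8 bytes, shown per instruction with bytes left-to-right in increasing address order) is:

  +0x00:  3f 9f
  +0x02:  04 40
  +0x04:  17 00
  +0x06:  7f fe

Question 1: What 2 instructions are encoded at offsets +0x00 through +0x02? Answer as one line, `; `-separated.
+0x00: 3f 9f ⇒ word 0x3f9f (big)
  opcode bits[15:12]=0x3: addi/RI
  rd@[11:9]=0x7 ⇒ m
  imm@[8:0]=0x19f ⇒ #415
+0x02: 04 40 ⇒ word 0x0440 (big)
  opcode bits[15:12]=0x0: lsr/RR
  rd@[11:9]=0x2 ⇒ c
  rs@[8:6]=0x1 ⇒ b

addi m, #415; lsr c, b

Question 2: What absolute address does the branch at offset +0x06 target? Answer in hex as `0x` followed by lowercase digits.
off 0x06: read 7f fe as big → 0x7ffe
  opcode bits[15:12]=0x7: jsr/J
  imm@[11:0]=0xffe (s12→-2) ⇒ #-2
  target = base 0x16e6 + off 0x06 + 2 + imm -2 = 0x16ec

0x16ec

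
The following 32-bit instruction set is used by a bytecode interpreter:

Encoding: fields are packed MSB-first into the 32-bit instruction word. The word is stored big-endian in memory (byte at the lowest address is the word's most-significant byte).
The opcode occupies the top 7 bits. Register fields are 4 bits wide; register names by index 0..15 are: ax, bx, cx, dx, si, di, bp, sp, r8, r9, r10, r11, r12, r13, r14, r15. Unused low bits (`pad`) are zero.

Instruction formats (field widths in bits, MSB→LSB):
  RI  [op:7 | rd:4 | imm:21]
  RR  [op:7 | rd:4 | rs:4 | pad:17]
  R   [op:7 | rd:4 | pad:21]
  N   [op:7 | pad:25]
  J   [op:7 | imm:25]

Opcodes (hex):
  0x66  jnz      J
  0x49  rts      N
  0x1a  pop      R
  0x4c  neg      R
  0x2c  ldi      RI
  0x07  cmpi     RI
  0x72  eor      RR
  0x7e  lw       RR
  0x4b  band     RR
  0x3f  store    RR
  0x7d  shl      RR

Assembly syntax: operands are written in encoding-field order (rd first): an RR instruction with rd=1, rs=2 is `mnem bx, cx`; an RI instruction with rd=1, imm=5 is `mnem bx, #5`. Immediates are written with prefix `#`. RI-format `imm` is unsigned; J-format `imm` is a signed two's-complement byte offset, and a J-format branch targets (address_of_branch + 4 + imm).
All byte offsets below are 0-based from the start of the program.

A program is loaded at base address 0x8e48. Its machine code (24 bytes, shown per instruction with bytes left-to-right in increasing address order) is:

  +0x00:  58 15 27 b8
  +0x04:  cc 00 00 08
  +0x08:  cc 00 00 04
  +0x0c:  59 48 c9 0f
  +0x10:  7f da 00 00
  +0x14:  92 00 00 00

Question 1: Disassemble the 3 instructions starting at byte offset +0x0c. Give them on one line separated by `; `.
ldi r10, #575759; store r14, r13; rts

@+0c  big-endian(59 48 c9 0f) = 0x5948c90f
  opcode bits[31:25]=0x2c: ldi/RI
  [24:21] rd=10 = r10
  [20:0] imm=575759 = #575759
@+10  big-endian(7f da 00 00) = 0x7fda0000
  opcode bits[31:25]=0x3f: store/RR
  [24:21] rd=14 = r14
  [20:17] rs=13 = r13
@+14  big-endian(92 00 00 00) = 0x92000000
  opcode bits[31:25]=0x49: rts/N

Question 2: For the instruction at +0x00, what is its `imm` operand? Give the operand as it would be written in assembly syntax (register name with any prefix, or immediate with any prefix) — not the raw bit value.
#1386424

off 0x00: read 58 15 27 b8 as big → 0x581527b8
  op=0x581527b8>>25=0x2c ⇒ ldi (RI)
  [24:21] rd=0 = ax
  [20:0] imm=1386424 = #1386424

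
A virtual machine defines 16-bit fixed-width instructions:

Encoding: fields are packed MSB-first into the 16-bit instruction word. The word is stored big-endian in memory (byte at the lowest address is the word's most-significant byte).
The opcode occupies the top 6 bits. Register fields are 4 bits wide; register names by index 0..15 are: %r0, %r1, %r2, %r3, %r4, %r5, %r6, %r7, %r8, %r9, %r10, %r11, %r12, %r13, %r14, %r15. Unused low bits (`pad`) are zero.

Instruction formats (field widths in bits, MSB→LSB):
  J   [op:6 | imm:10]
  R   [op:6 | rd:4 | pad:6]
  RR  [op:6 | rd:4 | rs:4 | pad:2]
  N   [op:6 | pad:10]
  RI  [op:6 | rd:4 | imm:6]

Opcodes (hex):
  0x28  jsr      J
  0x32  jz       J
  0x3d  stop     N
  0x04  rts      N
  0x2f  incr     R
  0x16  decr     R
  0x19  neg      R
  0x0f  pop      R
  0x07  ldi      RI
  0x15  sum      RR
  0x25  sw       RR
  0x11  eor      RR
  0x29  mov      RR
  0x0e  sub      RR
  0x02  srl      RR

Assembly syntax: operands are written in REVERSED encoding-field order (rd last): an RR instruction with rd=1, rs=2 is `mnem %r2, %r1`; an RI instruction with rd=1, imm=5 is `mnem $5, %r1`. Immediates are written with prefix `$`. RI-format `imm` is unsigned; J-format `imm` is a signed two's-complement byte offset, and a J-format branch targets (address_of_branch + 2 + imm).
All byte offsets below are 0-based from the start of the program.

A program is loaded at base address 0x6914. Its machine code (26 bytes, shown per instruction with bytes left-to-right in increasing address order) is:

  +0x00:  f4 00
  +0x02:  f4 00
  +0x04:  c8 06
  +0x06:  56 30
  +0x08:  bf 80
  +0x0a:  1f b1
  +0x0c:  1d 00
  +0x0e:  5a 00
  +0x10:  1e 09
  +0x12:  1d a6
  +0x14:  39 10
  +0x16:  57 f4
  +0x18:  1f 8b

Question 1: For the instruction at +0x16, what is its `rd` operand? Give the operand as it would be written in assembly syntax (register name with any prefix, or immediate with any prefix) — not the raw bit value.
+0x16: 57 f4 ⇒ word 0x57f4 (big)
  op=0x57f4>>10=0x15 ⇒ sum (RR)
  rd@[9:6]=0xf ⇒ %r15
  rs@[5:2]=0xd ⇒ %r13

%r15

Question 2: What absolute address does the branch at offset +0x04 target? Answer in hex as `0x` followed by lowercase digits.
off 0x04: read c8 06 as big → 0xc806
  op=0xc806>>10=0x32 ⇒ jz (J)
  imm@[9:0]=0x6 ⇒ $6
  target = base 0x6914 + off 0x04 + 2 + imm 6 = 0x6920

0x6920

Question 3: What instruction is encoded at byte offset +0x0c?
+0x0c: 1d 00 ⇒ word 0x1d00 (big)
  top 6b → 0x7 → ldi [RI]
  [9:6] rd=4 = %r4
  [5:0] imm=0 = $0

ldi $0, %r4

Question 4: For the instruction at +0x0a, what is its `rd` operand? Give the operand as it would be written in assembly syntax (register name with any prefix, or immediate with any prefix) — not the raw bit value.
%r14

+0x0a: 1f b1 ⇒ word 0x1fb1 (big)
  top 6b → 0x7 → ldi [RI]
  rd: (w>>6)&0xf=0xe → %r14
  imm: (w>>0)&0x3f=0x31 → $49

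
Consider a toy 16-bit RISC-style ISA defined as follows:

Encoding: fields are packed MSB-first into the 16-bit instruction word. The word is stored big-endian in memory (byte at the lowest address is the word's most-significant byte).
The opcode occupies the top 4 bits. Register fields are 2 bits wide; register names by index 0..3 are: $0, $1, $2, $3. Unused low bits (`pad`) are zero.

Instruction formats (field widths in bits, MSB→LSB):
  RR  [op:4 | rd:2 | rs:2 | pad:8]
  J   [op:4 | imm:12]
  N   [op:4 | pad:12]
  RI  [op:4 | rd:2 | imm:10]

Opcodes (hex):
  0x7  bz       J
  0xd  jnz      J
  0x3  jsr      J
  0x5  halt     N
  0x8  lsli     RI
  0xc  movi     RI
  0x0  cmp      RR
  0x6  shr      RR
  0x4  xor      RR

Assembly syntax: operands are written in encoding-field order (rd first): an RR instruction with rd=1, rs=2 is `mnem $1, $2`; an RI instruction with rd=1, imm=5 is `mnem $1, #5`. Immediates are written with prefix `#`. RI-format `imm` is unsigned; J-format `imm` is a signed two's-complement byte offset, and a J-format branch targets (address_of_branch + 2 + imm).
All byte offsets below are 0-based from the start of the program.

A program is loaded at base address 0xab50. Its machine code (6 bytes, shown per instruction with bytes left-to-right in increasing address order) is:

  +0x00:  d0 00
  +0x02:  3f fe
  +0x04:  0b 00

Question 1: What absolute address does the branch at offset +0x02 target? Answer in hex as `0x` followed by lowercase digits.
+0x02: 3f fe ⇒ word 0x3ffe (big)
  opcode bits[15:12]=0x3: jsr/J
  imm: (w>>0)&0xfff=0xffe (s12→-2) → #-2
  target = base 0xab50 + off 0x02 + 2 + imm -2 = 0xab52

0xab52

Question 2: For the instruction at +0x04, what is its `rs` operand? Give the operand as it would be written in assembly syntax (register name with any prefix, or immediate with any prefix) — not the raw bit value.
@+04  big-endian(0b 00) = 0x0b00
  opcode bits[15:12]=0x0: cmp/RR
  rd@[11:10]=0x2 ⇒ $2
  rs@[9:8]=0x3 ⇒ $3

$3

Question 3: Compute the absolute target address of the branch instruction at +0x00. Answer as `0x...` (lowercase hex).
0xab52

@+00  big-endian(d0 00) = 0xd000
  top 4b → 0xd → jnz [J]
  imm@[11:0]=0x0 ⇒ #0
  target = base 0xab50 + off 0x00 + 2 + imm 0 = 0xab52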